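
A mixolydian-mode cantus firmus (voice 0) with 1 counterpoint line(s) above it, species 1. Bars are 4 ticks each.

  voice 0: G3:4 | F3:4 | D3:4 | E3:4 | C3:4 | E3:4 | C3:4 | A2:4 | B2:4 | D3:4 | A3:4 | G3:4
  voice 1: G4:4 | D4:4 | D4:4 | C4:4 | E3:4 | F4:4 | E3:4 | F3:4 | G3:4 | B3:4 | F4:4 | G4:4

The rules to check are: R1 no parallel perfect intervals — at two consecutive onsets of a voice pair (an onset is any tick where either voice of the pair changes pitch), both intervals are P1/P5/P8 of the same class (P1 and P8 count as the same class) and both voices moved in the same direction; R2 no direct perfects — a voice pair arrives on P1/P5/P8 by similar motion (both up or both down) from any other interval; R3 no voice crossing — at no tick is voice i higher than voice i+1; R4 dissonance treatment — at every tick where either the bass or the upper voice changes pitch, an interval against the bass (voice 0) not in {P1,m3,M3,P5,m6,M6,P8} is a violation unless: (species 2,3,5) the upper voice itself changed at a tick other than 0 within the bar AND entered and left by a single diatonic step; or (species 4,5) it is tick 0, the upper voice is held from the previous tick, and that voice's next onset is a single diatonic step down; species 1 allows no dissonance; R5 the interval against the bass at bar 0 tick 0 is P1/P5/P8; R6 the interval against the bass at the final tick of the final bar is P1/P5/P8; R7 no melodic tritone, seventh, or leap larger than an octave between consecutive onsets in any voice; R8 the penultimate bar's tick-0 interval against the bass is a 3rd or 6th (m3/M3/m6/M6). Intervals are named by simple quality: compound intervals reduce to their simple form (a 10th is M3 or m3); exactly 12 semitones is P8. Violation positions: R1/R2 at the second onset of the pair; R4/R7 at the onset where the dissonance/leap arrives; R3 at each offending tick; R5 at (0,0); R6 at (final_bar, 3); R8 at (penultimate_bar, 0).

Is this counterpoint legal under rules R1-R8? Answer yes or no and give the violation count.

No (4 violations)

bar 0: v0=G3 v1=G4 (P8)
bar 1: v0=F3 v1=D4 (M6)
bar 2: v0=D3 v1=D4 (P8)
bar 3: v0=E3 v1=C4 (m6)
bar 4: v0=C3 v1=E3 (M3)
bar 5: v0=E3 v1=F4 (m2)
bar 6: v0=C3 v1=E3 (M3)
bar 7: v0=A2 v1=F3 (m6)
bar 8: v0=B2 v1=G3 (m6)
bar 9: v0=D3 v1=B3 (M6)
bar 10: v0=A3 v1=F4 (m6)
bar 11: v0=G3 v1=G4 (P8)
  R4 @ bar5.0: E3/F4 m2 untreated
  R7 @ bar5.0: E3->F4 leap 13st
  R7 @ bar6.0: F4->E3 leap 13st
  R7 @ bar10.0: B3->F4 leap 6st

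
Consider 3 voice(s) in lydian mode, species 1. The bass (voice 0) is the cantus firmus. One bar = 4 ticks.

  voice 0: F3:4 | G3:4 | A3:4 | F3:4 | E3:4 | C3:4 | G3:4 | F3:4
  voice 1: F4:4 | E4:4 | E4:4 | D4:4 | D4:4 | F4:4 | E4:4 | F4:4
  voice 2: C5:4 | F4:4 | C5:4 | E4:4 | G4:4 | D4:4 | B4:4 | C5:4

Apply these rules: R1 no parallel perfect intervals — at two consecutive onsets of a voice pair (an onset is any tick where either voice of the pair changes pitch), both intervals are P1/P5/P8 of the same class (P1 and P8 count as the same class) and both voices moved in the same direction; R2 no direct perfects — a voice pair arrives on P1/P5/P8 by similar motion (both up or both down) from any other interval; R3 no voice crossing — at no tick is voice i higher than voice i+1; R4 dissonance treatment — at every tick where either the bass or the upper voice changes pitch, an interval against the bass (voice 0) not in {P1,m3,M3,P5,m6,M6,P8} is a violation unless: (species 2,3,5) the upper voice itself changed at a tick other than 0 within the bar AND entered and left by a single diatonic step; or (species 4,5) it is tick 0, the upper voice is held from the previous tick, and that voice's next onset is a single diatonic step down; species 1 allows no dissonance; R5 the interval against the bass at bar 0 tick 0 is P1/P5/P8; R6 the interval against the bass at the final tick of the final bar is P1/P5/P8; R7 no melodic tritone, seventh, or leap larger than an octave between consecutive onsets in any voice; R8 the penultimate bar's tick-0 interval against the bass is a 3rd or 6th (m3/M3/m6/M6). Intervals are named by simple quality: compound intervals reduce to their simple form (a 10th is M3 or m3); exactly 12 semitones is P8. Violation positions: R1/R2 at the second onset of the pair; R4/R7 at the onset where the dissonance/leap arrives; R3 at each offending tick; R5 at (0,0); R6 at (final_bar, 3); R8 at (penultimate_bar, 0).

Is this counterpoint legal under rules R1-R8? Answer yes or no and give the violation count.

No (10 violations)

bar 0: v0=F3 v1=F4 v2=C5 (P5)
bar 1: v0=G3 v1=E4 v2=F4 (m7)
bar 2: v0=A3 v1=E4 v2=C5 (m3)
bar 3: v0=F3 v1=D4 v2=E4 (M7)
bar 4: v0=E3 v1=D4 v2=G4 (m3)
bar 5: v0=C3 v1=F4 v2=D4 (M2)
bar 6: v0=G3 v1=E4 v2=B4 (M3)
bar 7: v0=F3 v1=F4 v2=C5 (P5)
  R4 @ bar1.0: G3/F4 m7 untreated
  R4 @ bar3.0: F3/E4 M7 untreated
  R4 @ bar4.0: E3/D4 m7 untreated
  R3 @ bar5.0: F4 above D4
  R4 @ bar5.0: C3/F4 P4 untreated
  R4 @ bar5.0: C3/D4 M2 untreated
  R3 @ bar5.1: F4 above D4
  R3 @ bar5.2: F4 above D4
  R3 @ bar5.3: F4 above D4
  R1 @ bar7.0: E4/B4 P5 -> F4/C5 P5 similar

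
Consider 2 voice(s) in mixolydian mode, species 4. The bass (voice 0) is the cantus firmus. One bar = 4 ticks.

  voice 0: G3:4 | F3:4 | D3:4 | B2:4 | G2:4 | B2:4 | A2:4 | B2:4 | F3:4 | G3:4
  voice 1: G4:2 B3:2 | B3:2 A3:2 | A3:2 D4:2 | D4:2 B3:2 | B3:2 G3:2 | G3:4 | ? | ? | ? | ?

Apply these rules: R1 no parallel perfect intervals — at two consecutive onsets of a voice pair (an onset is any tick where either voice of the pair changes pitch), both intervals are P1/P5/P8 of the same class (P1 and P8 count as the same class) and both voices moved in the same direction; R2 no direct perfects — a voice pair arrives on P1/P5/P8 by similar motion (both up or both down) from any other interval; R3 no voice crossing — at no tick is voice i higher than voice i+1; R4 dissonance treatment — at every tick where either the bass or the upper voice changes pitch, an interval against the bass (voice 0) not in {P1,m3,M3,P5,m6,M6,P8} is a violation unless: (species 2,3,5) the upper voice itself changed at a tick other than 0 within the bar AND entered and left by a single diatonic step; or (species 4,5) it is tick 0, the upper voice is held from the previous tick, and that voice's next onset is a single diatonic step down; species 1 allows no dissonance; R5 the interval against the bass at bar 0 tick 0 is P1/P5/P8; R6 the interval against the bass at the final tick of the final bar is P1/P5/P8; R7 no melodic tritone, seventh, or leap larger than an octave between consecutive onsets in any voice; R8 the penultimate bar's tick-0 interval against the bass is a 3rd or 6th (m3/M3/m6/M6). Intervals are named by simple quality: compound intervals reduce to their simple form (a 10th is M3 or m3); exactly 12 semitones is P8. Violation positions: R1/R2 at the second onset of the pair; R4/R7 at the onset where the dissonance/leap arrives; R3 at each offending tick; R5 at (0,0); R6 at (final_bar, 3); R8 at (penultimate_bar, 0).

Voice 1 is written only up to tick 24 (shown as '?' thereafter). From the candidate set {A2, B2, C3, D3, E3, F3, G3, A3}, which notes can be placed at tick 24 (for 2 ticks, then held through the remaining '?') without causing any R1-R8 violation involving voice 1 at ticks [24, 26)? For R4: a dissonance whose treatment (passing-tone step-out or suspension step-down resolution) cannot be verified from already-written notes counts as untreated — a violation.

A2: violates R2,R7
B2: violates R4
C3: legal
D3: violates R4
E3: violates R2
F3: legal
G3: violates R4
A3: legal

{A3, C3, F3}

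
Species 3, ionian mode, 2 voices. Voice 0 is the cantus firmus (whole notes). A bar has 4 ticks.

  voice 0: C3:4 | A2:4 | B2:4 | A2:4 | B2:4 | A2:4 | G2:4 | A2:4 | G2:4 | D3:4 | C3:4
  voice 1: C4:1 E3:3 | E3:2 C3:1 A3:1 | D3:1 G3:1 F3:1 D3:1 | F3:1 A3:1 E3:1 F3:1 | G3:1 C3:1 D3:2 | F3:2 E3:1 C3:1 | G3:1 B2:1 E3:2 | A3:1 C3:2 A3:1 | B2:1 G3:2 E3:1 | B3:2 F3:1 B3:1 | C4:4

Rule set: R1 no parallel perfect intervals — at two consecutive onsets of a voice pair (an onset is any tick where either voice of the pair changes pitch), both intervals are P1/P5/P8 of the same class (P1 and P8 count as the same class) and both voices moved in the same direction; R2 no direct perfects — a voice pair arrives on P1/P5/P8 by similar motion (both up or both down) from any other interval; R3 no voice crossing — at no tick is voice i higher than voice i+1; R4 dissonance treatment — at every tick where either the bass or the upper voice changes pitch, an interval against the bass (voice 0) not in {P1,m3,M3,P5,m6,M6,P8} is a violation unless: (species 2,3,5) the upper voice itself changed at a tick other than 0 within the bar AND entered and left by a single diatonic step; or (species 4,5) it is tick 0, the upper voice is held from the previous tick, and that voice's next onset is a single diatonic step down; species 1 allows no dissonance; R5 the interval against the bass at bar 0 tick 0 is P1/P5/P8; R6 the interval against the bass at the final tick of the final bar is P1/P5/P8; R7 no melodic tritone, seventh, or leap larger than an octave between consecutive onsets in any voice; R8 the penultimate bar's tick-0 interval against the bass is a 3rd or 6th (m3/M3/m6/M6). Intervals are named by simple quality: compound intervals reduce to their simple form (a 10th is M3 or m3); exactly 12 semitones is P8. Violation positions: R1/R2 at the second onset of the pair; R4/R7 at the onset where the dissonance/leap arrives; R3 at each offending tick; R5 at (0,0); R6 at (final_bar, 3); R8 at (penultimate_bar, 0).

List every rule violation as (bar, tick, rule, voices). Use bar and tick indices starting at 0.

bar 0: v0=C3 v1=C4 downbeat P8
bar 1: v0=A2 v1=E3 downbeat P5
bar 2: v0=B2 v1=D3 downbeat m3
bar 3: v0=A2 v1=F3 downbeat m6
bar 4: v0=B2 v1=G3 downbeat m6
bar 5: v0=A2 v1=F3 downbeat m6
bar 6: v0=G2 v1=G3 downbeat P8
bar 7: v0=A2 v1=A3 downbeat P8
bar 8: v0=G2 v1=B2 downbeat M3
bar 9: v0=D3 v1=B3 downbeat M6
bar 10: v0=C3 v1=C4 downbeat P8
  -> R4 @ bar 2 tick 2 v(0, 1): B2/F3 TT untreated
  -> R4 @ bar 4 tick 1 v(0, 1): B2/C3 m2 untreated
  -> R2 @ bar 7 tick 0 v(0, 1): G2/E3 M6 -> A2/A3 P8 similar
  -> R7 @ bar 8 tick 0 v(1,): A3->B2 leap 10st
  -> R7 @ bar 9 tick 2 v(1,): B3->F3 leap 6st
  -> R7 @ bar 9 tick 3 v(1,): F3->B3 leap 6st

(2, 2, R4, (0, 1))
(4, 1, R4, (0, 1))
(7, 0, R2, (0, 1))
(8, 0, R7, (1,))
(9, 2, R7, (1,))
(9, 3, R7, (1,))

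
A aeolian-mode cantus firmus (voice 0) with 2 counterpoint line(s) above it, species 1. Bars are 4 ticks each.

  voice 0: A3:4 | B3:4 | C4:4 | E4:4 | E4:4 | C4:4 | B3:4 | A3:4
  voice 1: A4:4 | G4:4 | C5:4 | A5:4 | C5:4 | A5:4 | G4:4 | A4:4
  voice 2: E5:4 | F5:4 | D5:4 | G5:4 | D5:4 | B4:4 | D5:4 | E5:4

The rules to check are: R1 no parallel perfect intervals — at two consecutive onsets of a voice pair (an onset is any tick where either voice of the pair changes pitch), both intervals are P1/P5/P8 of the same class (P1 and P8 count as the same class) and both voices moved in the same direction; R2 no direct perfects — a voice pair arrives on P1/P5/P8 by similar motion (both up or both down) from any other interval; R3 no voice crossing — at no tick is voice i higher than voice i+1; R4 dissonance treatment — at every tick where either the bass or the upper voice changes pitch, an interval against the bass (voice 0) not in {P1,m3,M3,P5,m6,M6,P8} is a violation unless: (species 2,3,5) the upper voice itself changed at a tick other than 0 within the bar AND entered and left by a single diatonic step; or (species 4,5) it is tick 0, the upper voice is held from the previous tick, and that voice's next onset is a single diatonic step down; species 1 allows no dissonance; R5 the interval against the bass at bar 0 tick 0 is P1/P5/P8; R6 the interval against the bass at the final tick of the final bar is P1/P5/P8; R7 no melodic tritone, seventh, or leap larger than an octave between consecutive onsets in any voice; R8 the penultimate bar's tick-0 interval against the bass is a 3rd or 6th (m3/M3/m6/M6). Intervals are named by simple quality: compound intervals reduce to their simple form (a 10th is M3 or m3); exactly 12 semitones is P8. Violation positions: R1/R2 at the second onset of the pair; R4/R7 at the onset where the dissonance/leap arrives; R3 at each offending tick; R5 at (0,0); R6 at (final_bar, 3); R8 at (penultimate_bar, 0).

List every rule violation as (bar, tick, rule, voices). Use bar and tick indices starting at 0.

bar 0: v0=A3 v1=A4 v2=E5 downbeat P5
bar 1: v0=B3 v1=G4 v2=F5 downbeat TT
bar 2: v0=C4 v1=C5 v2=D5 downbeat M2
bar 3: v0=E4 v1=A5 v2=G5 downbeat m3
bar 4: v0=E4 v1=C5 v2=D5 downbeat m7
bar 5: v0=C4 v1=A5 v2=B4 downbeat M7
bar 6: v0=B3 v1=G4 v2=D5 downbeat m3
bar 7: v0=A3 v1=A4 v2=E5 downbeat P5
  -> R4 @ bar 1 tick 0 v(0, 2): B3/F5 TT untreated
  -> R2 @ bar 2 tick 0 v(0, 1): B3/G4 m6 -> C4/C5 P8 similar
  -> R4 @ bar 2 tick 0 v(0, 2): C4/D5 M2 untreated
  -> R3 @ bar 3 tick 0 v(1, 2): A5 above G5
  -> R4 @ bar 3 tick 0 v(0, 1): E4/A5 P4 untreated
  -> R3 @ bar 3 tick 1 v(1, 2): A5 above G5
  -> R3 @ bar 3 tick 2 v(1, 2): A5 above G5
  -> R3 @ bar 3 tick 3 v(1, 2): A5 above G5
  -> R4 @ bar 4 tick 0 v(0, 2): E4/D5 m7 untreated
  -> R3 @ bar 5 tick 0 v(1, 2): A5 above B4
  -> R4 @ bar 5 tick 0 v(0, 2): C4/B4 M7 untreated
  -> R3 @ bar 5 tick 1 v(1, 2): A5 above B4
  -> R3 @ bar 5 tick 2 v(1, 2): A5 above B4
  -> R3 @ bar 5 tick 3 v(1, 2): A5 above B4
  -> R7 @ bar 6 tick 0 v(1,): A5->G4 leap 14st
  -> R1 @ bar 7 tick 0 v(1, 2): G4/D5 P5 -> A4/E5 P5 similar

(1, 0, R4, (0, 2))
(2, 0, R2, (0, 1))
(2, 0, R4, (0, 2))
(3, 0, R3, (1, 2))
(3, 0, R4, (0, 1))
(3, 1, R3, (1, 2))
(3, 2, R3, (1, 2))
(3, 3, R3, (1, 2))
(4, 0, R4, (0, 2))
(5, 0, R3, (1, 2))
(5, 0, R4, (0, 2))
(5, 1, R3, (1, 2))
(5, 2, R3, (1, 2))
(5, 3, R3, (1, 2))
(6, 0, R7, (1,))
(7, 0, R1, (1, 2))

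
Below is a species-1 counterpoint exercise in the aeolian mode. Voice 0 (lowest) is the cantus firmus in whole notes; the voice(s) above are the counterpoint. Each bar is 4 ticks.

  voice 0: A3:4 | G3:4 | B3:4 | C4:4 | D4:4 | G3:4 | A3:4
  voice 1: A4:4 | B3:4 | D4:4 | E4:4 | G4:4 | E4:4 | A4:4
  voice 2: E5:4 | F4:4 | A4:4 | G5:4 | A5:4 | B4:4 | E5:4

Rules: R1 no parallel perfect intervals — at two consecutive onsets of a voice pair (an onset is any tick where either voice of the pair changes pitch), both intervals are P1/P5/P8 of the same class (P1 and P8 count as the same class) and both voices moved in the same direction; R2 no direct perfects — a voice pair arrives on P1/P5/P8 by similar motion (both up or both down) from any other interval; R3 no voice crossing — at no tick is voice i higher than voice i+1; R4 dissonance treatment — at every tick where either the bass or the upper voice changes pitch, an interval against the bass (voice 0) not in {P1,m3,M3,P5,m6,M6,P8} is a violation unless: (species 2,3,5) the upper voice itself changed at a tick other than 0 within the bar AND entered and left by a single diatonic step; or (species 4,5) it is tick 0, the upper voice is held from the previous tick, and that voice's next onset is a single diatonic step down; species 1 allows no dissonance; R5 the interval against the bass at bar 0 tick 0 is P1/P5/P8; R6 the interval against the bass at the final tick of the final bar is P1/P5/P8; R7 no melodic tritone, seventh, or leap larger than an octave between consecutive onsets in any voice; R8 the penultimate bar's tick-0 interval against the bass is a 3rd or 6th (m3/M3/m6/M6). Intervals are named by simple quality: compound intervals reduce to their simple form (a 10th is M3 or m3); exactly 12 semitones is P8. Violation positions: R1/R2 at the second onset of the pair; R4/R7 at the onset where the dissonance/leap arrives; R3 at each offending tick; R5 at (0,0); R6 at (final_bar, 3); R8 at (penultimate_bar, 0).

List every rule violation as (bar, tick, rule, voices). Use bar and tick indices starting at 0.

(1, 0, R4, (0, 2))
(1, 0, R7, (1,))
(1, 0, R7, (2,))
(2, 0, R2, (1, 2))
(2, 0, R4, (0, 2))
(3, 0, R2, (0, 2))
(3, 0, R7, (2,))
(4, 0, R1, (0, 2))
(4, 0, R4, (0, 1))
(5, 0, R2, (1, 2))
(5, 0, R7, (2,))
(6, 0, R1, (1, 2))
(6, 0, R2, (0, 1))
(6, 0, R2, (0, 2))

bar 0: v0=A3 v1=A4 v2=E5 downbeat P5
bar 1: v0=G3 v1=B3 v2=F4 downbeat m7
bar 2: v0=B3 v1=D4 v2=A4 downbeat m7
bar 3: v0=C4 v1=E4 v2=G5 downbeat P5
bar 4: v0=D4 v1=G4 v2=A5 downbeat P5
bar 5: v0=G3 v1=E4 v2=B4 downbeat M3
bar 6: v0=A3 v1=A4 v2=E5 downbeat P5
  -> R4 @ bar 1 tick 0 v(0, 2): G3/F4 m7 untreated
  -> R7 @ bar 1 tick 0 v(1,): A4->B3 leap 10st
  -> R7 @ bar 1 tick 0 v(2,): E5->F4 leap 11st
  -> R2 @ bar 2 tick 0 v(1, 2): B3/F4 TT -> D4/A4 P5 similar
  -> R4 @ bar 2 tick 0 v(0, 2): B3/A4 m7 untreated
  -> R2 @ bar 3 tick 0 v(0, 2): B3/A4 m7 -> C4/G5 P5 similar
  -> R7 @ bar 3 tick 0 v(2,): A4->G5 leap 10st
  -> R1 @ bar 4 tick 0 v(0, 2): C4/G5 P5 -> D4/A5 P5 similar
  -> R4 @ bar 4 tick 0 v(0, 1): D4/G4 P4 untreated
  -> R2 @ bar 5 tick 0 v(1, 2): G4/A5 M2 -> E4/B4 P5 similar
  -> R7 @ bar 5 tick 0 v(2,): A5->B4 leap 10st
  -> R1 @ bar 6 tick 0 v(1, 2): E4/B4 P5 -> A4/E5 P5 similar
  -> R2 @ bar 6 tick 0 v(0, 1): G3/E4 M6 -> A3/A4 P8 similar
  -> R2 @ bar 6 tick 0 v(0, 2): G3/B4 M3 -> A3/E5 P5 similar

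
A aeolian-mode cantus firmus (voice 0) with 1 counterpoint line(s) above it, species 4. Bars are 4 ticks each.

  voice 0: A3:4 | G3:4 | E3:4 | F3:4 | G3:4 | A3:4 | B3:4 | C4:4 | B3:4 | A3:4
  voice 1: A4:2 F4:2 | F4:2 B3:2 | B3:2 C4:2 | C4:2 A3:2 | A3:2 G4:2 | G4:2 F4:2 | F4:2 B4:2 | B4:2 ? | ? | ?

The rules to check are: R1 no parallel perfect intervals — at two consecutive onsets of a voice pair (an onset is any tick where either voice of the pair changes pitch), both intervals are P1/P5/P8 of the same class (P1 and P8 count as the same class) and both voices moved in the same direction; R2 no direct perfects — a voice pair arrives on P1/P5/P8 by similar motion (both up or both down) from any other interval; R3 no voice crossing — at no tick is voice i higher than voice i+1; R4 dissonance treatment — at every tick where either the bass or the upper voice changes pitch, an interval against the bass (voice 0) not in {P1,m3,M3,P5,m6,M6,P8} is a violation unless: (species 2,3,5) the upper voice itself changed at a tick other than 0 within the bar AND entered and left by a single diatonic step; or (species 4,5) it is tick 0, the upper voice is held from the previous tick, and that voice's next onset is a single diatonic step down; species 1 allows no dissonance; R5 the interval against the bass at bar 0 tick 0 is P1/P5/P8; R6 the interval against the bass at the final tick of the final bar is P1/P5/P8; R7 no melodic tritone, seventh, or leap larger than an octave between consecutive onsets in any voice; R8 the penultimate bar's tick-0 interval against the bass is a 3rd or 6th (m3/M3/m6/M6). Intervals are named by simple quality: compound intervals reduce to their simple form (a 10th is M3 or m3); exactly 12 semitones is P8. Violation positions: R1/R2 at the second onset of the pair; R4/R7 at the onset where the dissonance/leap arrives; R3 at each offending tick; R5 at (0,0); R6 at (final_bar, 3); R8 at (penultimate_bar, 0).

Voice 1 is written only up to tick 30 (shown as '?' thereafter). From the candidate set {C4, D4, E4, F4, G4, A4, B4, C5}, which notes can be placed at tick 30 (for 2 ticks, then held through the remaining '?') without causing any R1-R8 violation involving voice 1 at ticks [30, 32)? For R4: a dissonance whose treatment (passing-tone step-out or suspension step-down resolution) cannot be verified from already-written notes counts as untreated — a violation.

{A4, B4, C5, E4, G4}

C4: violates R7
D4: violates R4
E4: legal
F4: violates R4,R7
G4: legal
A4: legal
B4: legal
C5: legal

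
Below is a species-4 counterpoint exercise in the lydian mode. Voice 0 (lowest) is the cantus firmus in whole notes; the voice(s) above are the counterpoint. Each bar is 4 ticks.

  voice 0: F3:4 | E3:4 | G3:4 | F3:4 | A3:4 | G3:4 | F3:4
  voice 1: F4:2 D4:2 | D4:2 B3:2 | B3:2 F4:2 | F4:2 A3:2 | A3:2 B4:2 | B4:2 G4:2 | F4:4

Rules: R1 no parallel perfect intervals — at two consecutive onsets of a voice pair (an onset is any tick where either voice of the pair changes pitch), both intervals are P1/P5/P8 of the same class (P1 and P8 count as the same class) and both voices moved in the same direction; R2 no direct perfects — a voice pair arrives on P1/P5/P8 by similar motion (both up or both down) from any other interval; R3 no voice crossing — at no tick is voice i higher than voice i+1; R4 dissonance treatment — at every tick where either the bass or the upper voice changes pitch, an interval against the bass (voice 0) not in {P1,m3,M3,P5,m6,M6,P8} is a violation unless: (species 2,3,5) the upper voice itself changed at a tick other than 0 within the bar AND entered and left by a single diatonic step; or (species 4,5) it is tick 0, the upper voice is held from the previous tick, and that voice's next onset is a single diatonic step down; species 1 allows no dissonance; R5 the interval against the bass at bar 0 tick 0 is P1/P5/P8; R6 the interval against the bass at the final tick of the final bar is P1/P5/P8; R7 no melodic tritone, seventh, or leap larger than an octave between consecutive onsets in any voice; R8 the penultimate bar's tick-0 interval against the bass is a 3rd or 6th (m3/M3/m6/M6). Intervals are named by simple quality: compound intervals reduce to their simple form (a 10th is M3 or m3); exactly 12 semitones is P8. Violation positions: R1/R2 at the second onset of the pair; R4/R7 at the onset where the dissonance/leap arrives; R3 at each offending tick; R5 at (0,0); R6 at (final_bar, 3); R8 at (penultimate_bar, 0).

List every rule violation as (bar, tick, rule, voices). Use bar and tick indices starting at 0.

(1, 0, R4, (0, 1))
(2, 2, R4, (0, 1))
(2, 2, R7, (1,))
(4, 2, R4, (0, 1))
(4, 2, R7, (1,))
(6, 0, R1, (0, 1))

bar 0: v0=F3 v1=F4 downbeat P8
bar 1: v0=E3 v1=D4 downbeat m7
bar 2: v0=G3 v1=B3 downbeat M3
bar 3: v0=F3 v1=F4 downbeat P8
bar 4: v0=A3 v1=A3 downbeat P1
bar 5: v0=G3 v1=B4 downbeat M3
bar 6: v0=F3 v1=F4 downbeat P8
  -> R4 @ bar 1 tick 0 v(0, 1): E3/D4 m7 untreated
  -> R4 @ bar 2 tick 2 v(0, 1): G3/F4 m7 untreated
  -> R7 @ bar 2 tick 2 v(1,): B3->F4 leap 6st
  -> R4 @ bar 4 tick 2 v(0, 1): A3/B4 M2 untreated
  -> R7 @ bar 4 tick 2 v(1,): A3->B4 leap 14st
  -> R1 @ bar 6 tick 0 v(0, 1): G3/G4 P8 -> F3/F4 P8 similar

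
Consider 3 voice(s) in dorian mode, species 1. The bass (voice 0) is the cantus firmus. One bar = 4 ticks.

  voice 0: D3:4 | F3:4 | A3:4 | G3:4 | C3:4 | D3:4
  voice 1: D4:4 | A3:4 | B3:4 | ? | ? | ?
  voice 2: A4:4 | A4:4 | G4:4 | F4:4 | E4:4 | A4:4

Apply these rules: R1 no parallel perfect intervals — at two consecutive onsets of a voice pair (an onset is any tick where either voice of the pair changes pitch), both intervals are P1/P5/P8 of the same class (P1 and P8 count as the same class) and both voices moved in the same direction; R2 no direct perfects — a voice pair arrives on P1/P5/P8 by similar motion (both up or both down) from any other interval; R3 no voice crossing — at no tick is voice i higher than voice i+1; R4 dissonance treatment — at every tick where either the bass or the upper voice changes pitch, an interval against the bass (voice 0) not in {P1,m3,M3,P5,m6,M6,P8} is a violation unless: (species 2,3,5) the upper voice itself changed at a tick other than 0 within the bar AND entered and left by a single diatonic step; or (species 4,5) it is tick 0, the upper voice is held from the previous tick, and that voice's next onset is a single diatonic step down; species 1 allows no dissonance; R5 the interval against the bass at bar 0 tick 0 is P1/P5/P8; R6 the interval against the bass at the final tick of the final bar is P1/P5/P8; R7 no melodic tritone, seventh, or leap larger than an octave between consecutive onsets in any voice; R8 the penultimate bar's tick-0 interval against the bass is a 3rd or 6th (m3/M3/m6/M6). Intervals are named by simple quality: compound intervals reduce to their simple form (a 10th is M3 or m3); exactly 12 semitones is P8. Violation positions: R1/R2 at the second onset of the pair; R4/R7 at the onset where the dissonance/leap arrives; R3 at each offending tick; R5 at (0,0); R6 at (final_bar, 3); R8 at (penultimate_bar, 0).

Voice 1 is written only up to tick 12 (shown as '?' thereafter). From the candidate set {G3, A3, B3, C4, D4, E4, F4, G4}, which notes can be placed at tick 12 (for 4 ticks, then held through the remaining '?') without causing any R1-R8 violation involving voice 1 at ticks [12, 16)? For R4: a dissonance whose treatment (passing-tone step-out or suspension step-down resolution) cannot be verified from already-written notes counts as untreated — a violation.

G3: violates R2
A3: violates R4
B3: legal
C4: violates R4
D4: legal
E4: legal
F4: violates R4,R7
G4: violates R3

{B3, D4, E4}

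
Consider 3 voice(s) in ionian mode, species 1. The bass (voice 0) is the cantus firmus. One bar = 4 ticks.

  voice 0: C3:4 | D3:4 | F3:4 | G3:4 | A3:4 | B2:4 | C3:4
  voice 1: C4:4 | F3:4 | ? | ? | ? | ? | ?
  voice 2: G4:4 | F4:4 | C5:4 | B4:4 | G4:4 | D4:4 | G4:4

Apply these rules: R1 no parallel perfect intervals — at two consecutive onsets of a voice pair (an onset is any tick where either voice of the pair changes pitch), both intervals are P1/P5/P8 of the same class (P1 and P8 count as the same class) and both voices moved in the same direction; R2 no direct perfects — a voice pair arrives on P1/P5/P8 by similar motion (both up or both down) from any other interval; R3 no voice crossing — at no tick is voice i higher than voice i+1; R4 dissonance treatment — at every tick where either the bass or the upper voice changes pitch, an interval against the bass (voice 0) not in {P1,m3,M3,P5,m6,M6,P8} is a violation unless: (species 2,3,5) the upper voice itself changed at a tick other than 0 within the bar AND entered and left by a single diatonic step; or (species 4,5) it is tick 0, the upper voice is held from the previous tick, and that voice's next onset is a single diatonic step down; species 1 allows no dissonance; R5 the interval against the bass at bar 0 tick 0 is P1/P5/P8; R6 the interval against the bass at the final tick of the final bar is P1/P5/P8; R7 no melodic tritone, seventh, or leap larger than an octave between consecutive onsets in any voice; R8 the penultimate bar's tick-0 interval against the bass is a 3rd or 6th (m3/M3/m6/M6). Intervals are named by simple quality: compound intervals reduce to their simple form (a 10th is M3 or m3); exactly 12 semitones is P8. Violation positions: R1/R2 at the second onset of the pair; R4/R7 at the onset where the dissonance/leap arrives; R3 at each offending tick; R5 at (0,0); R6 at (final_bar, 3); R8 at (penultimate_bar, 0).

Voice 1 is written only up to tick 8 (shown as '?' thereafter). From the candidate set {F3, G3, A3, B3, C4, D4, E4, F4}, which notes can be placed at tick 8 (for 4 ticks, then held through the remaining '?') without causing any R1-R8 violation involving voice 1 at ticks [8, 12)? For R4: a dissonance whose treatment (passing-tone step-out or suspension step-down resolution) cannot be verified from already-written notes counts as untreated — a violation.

{A3, D4, F3}

F3: legal
G3: violates R4
A3: legal
B3: violates R4,R7
C4: violates R1,R2
D4: legal
E4: violates R4,R7
F4: violates R2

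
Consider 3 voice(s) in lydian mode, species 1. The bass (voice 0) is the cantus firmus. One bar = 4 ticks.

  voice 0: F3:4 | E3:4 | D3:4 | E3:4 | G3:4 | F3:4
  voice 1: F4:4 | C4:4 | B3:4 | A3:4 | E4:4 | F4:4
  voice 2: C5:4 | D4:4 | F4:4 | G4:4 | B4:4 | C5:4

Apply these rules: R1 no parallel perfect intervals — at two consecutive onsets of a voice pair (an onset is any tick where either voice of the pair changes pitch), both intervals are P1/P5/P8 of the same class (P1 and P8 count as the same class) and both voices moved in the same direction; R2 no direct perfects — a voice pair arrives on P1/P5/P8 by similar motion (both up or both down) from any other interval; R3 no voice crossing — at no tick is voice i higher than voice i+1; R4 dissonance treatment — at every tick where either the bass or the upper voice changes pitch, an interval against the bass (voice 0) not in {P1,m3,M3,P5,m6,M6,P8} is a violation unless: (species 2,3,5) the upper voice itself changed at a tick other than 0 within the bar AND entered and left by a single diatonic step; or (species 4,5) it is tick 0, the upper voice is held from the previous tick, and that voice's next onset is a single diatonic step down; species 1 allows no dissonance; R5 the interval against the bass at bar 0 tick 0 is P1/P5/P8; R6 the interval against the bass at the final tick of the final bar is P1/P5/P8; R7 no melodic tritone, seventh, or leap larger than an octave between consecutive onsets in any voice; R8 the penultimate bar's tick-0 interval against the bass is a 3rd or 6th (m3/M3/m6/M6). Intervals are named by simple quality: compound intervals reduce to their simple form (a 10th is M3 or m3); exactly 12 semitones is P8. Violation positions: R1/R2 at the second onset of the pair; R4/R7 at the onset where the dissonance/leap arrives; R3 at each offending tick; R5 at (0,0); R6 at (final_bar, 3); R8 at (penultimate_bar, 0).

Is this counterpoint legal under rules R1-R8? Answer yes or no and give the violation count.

bar 0: v0=F3 v1=F4 v2=C5 (P5)
bar 1: v0=E3 v1=C4 v2=D4 (m7)
bar 2: v0=D3 v1=B3 v2=F4 (m3)
bar 3: v0=E3 v1=A3 v2=G4 (m3)
bar 4: v0=G3 v1=E4 v2=B4 (M3)
bar 5: v0=F3 v1=F4 v2=C5 (P5)
  R4 @ bar1.0: E3/D4 m7 untreated
  R7 @ bar1.0: C5->D4 leap 10st
  R4 @ bar3.0: E3/A3 P4 untreated
  R2 @ bar4.0: A3/G4 m7 -> E4/B4 P5 similar
  R1 @ bar5.0: E4/B4 P5 -> F4/C5 P5 similar

No (5 violations)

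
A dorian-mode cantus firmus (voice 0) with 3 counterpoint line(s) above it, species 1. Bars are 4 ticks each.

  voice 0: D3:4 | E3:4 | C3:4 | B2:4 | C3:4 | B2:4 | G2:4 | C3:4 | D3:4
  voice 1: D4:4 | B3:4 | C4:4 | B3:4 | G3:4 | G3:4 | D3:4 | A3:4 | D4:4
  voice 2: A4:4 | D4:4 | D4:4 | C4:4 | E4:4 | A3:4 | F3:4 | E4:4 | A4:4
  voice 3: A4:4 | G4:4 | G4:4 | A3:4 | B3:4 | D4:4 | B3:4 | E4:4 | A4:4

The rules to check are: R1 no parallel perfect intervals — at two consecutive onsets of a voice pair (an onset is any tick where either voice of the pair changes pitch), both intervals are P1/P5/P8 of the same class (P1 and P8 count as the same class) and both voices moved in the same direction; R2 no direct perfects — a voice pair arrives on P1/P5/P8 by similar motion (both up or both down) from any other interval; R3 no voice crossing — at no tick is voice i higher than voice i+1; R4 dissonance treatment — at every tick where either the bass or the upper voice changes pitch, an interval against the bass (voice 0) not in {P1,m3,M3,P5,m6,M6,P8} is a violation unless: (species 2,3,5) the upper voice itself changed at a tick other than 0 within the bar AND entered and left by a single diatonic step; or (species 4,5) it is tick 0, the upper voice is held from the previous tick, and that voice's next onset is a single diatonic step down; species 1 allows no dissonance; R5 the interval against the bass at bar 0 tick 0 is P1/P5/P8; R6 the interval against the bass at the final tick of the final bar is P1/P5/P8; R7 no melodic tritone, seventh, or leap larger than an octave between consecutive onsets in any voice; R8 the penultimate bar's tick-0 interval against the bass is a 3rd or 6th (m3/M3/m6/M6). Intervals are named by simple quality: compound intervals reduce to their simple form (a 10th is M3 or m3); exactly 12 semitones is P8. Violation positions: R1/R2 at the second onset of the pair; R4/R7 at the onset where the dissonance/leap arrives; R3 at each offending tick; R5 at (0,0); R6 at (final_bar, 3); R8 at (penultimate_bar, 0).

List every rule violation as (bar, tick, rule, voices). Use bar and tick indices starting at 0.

(1, 0, R4, (0, 2))
(2, 0, R4, (0, 2))
(3, 0, R1, (0, 1))
(3, 0, R3, (2, 3))
(3, 0, R4, (0, 2))
(3, 0, R4, (0, 3))
(3, 0, R7, (3,))
(3, 1, R3, (2, 3))
(3, 2, R3, (2, 3))
(3, 3, R3, (2, 3))
(4, 0, R3, (2, 3))
(4, 0, R4, (0, 3))
(4, 1, R3, (2, 3))
(4, 2, R3, (2, 3))
(4, 3, R3, (2, 3))
(5, 0, R4, (0, 2))
(6, 0, R2, (0, 1))
(6, 0, R4, (0, 2))
(7, 0, R2, (1, 2))
(7, 0, R2, (1, 3))
(7, 0, R2, (2, 3))
(7, 0, R7, (2,))
(8, 0, R1, (1, 2))
(8, 0, R1, (1, 3))
(8, 0, R1, (2, 3))
(8, 0, R2, (0, 1))
(8, 0, R2, (0, 2))
(8, 0, R2, (0, 3))

bar 0: v0=D3 v1=D4 v2=A4 v3=A4 downbeat P5
bar 1: v0=E3 v1=B3 v2=D4 v3=G4 downbeat m3
bar 2: v0=C3 v1=C4 v2=D4 v3=G4 downbeat P5
bar 3: v0=B2 v1=B3 v2=C4 v3=A3 downbeat m7
bar 4: v0=C3 v1=G3 v2=E4 v3=B3 downbeat M7
bar 5: v0=B2 v1=G3 v2=A3 v3=D4 downbeat m3
bar 6: v0=G2 v1=D3 v2=F3 v3=B3 downbeat M3
bar 7: v0=C3 v1=A3 v2=E4 v3=E4 downbeat M3
bar 8: v0=D3 v1=D4 v2=A4 v3=A4 downbeat P5
  -> R4 @ bar 1 tick 0 v(0, 2): E3/D4 m7 untreated
  -> R4 @ bar 2 tick 0 v(0, 2): C3/D4 M2 untreated
  -> R1 @ bar 3 tick 0 v(0, 1): C3/C4 P8 -> B2/B3 P8 similar
  -> R3 @ bar 3 tick 0 v(2, 3): C4 above A3
  -> R4 @ bar 3 tick 0 v(0, 2): B2/C4 m2 untreated
  -> R4 @ bar 3 tick 0 v(0, 3): B2/A3 m7 untreated
  -> R7 @ bar 3 tick 0 v(3,): G4->A3 leap 10st
  -> R3 @ bar 3 tick 1 v(2, 3): C4 above A3
  -> R3 @ bar 3 tick 2 v(2, 3): C4 above A3
  -> R3 @ bar 3 tick 3 v(2, 3): C4 above A3
  -> R3 @ bar 4 tick 0 v(2, 3): E4 above B3
  -> R4 @ bar 4 tick 0 v(0, 3): C3/B3 M7 untreated
  -> R3 @ bar 4 tick 1 v(2, 3): E4 above B3
  -> R3 @ bar 4 tick 2 v(2, 3): E4 above B3
  -> R3 @ bar 4 tick 3 v(2, 3): E4 above B3
  -> R4 @ bar 5 tick 0 v(0, 2): B2/A3 m7 untreated
  -> R2 @ bar 6 tick 0 v(0, 1): B2/G3 m6 -> G2/D3 P5 similar
  -> R4 @ bar 6 tick 0 v(0, 2): G2/F3 m7 untreated
  -> R2 @ bar 7 tick 0 v(1, 2): D3/F3 m3 -> A3/E4 P5 similar
  -> R2 @ bar 7 tick 0 v(1, 3): D3/B3 M6 -> A3/E4 P5 similar
  -> R2 @ bar 7 tick 0 v(2, 3): F3/B3 TT -> E4/E4 P1 similar
  -> R7 @ bar 7 tick 0 v(2,): F3->E4 leap 11st
  -> R1 @ bar 8 tick 0 v(1, 2): A3/E4 P5 -> D4/A4 P5 similar
  -> R1 @ bar 8 tick 0 v(1, 3): A3/E4 P5 -> D4/A4 P5 similar
  -> R1 @ bar 8 tick 0 v(2, 3): E4/E4 P1 -> A4/A4 P1 similar
  -> R2 @ bar 8 tick 0 v(0, 1): C3/A3 M6 -> D3/D4 P8 similar
  -> R2 @ bar 8 tick 0 v(0, 2): C3/E4 M3 -> D3/A4 P5 similar
  -> R2 @ bar 8 tick 0 v(0, 3): C3/E4 M3 -> D3/A4 P5 similar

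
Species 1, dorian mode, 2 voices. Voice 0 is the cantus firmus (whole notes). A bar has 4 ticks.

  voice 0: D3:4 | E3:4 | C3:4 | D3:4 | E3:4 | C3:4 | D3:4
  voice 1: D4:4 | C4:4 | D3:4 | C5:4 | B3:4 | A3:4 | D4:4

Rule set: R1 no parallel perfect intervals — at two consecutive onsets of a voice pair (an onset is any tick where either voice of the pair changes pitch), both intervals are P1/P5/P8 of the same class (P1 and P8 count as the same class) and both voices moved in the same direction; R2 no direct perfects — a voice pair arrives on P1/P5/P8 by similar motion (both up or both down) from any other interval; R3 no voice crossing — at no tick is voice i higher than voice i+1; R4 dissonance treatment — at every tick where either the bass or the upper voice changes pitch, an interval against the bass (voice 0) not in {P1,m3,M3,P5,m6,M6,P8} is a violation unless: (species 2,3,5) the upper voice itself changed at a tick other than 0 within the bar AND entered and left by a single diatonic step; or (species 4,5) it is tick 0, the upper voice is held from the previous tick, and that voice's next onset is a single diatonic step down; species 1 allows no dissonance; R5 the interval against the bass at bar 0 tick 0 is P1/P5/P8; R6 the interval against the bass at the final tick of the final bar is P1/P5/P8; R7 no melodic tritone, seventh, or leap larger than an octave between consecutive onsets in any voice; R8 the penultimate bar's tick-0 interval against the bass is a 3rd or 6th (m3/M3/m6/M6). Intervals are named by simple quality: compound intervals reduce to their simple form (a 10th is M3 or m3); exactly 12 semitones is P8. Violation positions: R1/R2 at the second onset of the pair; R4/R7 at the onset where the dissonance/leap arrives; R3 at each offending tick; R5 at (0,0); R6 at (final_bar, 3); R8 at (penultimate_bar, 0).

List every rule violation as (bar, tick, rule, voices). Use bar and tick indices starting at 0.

bar 0: v0=D3 v1=D4 downbeat P8
bar 1: v0=E3 v1=C4 downbeat m6
bar 2: v0=C3 v1=D3 downbeat M2
bar 3: v0=D3 v1=C5 downbeat m7
bar 4: v0=E3 v1=B3 downbeat P5
bar 5: v0=C3 v1=A3 downbeat M6
bar 6: v0=D3 v1=D4 downbeat P8
  -> R4 @ bar 2 tick 0 v(0, 1): C3/D3 M2 untreated
  -> R7 @ bar 2 tick 0 v(1,): C4->D3 leap 10st
  -> R4 @ bar 3 tick 0 v(0, 1): D3/C5 m7 untreated
  -> R7 @ bar 3 tick 0 v(1,): D3->C5 leap 22st
  -> R7 @ bar 4 tick 0 v(1,): C5->B3 leap 13st
  -> R2 @ bar 6 tick 0 v(0, 1): C3/A3 M6 -> D3/D4 P8 similar

(2, 0, R4, (0, 1))
(2, 0, R7, (1,))
(3, 0, R4, (0, 1))
(3, 0, R7, (1,))
(4, 0, R7, (1,))
(6, 0, R2, (0, 1))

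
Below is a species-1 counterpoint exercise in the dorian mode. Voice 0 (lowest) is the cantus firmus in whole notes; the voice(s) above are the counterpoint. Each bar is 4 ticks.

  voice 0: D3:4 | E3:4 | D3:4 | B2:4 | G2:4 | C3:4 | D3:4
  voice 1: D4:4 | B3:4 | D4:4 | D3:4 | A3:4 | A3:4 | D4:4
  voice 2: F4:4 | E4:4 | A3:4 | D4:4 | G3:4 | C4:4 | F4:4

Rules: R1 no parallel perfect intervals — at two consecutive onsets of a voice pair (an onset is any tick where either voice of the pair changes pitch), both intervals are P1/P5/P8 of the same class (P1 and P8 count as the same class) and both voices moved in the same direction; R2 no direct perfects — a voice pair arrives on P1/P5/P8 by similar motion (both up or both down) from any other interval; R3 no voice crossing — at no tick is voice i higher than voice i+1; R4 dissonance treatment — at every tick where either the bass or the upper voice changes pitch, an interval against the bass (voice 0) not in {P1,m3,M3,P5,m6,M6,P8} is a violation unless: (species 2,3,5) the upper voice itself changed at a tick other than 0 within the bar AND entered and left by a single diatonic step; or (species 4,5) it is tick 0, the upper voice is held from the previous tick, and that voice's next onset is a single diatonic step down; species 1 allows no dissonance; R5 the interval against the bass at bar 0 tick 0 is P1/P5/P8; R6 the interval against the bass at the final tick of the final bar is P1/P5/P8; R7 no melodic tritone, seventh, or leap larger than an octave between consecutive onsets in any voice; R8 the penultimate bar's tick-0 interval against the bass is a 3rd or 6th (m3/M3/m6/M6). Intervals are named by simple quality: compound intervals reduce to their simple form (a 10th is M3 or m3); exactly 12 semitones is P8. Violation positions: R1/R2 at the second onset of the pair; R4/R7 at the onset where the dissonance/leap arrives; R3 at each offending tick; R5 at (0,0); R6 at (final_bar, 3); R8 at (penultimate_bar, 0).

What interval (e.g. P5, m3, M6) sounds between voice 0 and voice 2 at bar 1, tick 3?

voice 0=E3 voice 2=E4 -> P8

P8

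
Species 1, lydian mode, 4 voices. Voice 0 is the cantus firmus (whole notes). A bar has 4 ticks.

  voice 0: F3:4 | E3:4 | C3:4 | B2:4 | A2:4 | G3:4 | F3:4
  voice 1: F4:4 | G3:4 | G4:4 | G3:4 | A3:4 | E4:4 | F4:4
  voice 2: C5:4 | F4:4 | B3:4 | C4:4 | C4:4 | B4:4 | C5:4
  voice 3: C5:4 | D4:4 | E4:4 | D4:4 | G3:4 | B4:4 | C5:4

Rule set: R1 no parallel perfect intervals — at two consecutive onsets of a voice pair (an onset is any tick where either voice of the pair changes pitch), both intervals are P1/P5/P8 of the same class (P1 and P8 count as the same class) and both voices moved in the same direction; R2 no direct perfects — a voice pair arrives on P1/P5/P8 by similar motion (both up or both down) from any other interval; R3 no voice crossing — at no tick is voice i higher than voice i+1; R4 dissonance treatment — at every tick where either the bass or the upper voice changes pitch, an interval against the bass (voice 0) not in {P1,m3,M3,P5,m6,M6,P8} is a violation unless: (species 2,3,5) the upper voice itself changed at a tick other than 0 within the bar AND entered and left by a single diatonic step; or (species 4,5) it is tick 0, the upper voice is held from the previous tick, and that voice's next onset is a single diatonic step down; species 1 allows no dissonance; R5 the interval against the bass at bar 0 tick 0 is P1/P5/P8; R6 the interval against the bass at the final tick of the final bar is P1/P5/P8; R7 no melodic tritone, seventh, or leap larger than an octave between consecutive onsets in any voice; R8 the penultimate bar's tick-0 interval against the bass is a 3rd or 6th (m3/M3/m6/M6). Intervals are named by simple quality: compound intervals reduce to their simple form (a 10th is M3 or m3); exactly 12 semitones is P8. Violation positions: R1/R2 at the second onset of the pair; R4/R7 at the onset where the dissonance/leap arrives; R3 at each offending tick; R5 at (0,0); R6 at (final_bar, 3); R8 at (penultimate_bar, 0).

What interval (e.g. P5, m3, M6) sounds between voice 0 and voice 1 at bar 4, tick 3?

P8

voice 0=A2 voice 1=A3 -> P8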